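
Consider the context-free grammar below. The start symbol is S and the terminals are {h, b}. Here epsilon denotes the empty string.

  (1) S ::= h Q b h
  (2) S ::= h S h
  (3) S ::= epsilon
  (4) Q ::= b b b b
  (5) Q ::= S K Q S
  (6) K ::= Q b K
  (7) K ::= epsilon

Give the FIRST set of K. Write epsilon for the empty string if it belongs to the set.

FIRST(S) = {epsilon, h}
FIRST(Q) = {b, h}  (via S K Q S)
FIRST(K) = {epsilon, b, h}  (via Q b K)

{epsilon, b, h}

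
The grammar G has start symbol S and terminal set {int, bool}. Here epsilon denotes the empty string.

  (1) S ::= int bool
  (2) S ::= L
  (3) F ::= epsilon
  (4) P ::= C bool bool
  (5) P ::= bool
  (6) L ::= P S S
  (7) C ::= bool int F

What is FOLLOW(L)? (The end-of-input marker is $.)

FIRST(F) = {epsilon}
FIRST(C) = {bool}
FIRST(P) = {bool}  (via C bool bool)
FIRST(L) = {bool}  (via P S S)
FIRST(S) = {bool, int}  (via L)
FOLLOW(S) includes $ since S is the start symbol.
FOLLOW(P): in L::=P S S, P is followed by S S with FIRST {bool, int}. Thus FOLLOW(P) = {bool, int}.
FOLLOW(C): in P::=C bool bool, C is followed by bool bool with FIRST {bool}. Thus FOLLOW(C) = {bool}.
FOLLOW(F): in C::=bool int F, the suffix after F is empty, so FOLLOW(F) ⊇ FOLLOW(C) = {bool}. Thus FOLLOW(F) = {bool}.
FOLLOW(S): in L::=P S S (occurrence 1), S is followed by S with FIRST {bool, int}; in L::=P S S (occurrence 2), the suffix after S is empty, so FOLLOW(S) ⊇ FOLLOW(L) = {$, bool, int}. Thus FOLLOW(S) = {$, bool, int}.
FOLLOW(L): in S::=L, the suffix after L is empty, so FOLLOW(L) ⊇ FOLLOW(S) = {$, bool, int}. Thus FOLLOW(L) = {$, bool, int}.

{$, bool, int}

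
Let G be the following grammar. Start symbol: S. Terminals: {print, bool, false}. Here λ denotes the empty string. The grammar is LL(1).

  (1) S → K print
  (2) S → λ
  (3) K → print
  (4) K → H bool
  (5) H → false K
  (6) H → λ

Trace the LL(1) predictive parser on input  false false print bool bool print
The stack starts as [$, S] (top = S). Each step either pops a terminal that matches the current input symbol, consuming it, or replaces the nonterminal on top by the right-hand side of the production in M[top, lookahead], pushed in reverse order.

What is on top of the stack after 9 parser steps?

     Stack                      Input                                Action
  1  $ S                        false false print bool bool print $  expand S → K print
  2  $ print K                  false false print bool bool print $  expand K → H bool
  3  $ print bool H             false false print bool bool print $  expand H → false K
  4  $ print bool K false       false false print bool bool print $  match false
  5  $ print bool K             false print bool bool print $        expand K → H bool
  6  $ print bool bool H        false print bool bool print $        expand H → false K
  7  $ print bool bool K false  false print bool bool print $        match false
  8  $ print bool bool K        print bool bool print $              expand K → print
  9  $ print bool bool print    print bool bool print $              match print
Stack after step 9: $ print bool bool (top = bool).

bool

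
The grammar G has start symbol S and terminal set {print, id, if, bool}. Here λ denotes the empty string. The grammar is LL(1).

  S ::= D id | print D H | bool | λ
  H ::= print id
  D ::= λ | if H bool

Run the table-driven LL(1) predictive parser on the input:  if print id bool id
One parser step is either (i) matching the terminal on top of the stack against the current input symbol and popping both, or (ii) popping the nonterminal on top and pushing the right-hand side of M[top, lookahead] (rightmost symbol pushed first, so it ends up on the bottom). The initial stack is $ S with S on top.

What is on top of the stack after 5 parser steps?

id

step 1: stack=$ S  input=if print id bool id $  — expand S ::= D id
step 2: stack=$ id D  input=if print id bool id $  — expand D ::= if H bool
step 3: stack=$ id bool H if  input=if print id bool id $  — match if
step 4: stack=$ id bool H  input=print id bool id $  — expand H ::= print id
step 5: stack=$ id bool id print  input=print id bool id $  — match print
Stack after step 5: $ id bool id (top = id).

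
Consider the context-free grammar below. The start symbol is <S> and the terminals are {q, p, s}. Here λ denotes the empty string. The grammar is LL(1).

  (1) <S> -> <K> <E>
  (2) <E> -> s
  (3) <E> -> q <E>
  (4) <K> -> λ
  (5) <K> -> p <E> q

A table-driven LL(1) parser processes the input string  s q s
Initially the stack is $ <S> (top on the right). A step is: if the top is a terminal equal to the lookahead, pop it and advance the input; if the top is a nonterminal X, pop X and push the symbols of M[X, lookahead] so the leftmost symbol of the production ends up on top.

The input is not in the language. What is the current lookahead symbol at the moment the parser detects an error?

q

     Stack      Input    Action
  1  $ <S>      s q s $  expand <S> -> <K> <E>
  2  $ <E> <K>  s q s $  expand <K> -> λ
  3  $ <E>      s q s $  expand <E> -> s
  4  $ s        s q s $  match s
  5  $          q s $    error: stack empty but input remains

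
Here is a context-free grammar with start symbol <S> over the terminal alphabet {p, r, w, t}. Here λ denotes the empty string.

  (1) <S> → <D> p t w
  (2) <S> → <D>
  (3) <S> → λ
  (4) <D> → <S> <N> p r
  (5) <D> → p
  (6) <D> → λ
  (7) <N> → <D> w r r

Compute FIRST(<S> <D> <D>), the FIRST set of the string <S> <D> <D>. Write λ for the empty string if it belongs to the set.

FIRST(<S>): from <S>→<D> p t w we get {p, w}; from <S>→<D> we get {λ, p, w}; from <S>→λ we get {λ}. So FIRST(<S>) = {λ, p, w}.
FIRST(<D>): from <D>→<S> <N> p r we get {p, w}; from <D>→p we get {p}; from <D>→λ we get {λ}. So FIRST(<D>) = {λ, p, w}.
FIRST(<N>): from <N>→<D> w r r we get {p, w}. So FIRST(<N>) = {p, w}.
FIRST(<S> <D> <D>): take FIRST of each symbol in turn, carrying on past any symbol whose FIRST contains λ; result {λ, p, w}.

{λ, p, w}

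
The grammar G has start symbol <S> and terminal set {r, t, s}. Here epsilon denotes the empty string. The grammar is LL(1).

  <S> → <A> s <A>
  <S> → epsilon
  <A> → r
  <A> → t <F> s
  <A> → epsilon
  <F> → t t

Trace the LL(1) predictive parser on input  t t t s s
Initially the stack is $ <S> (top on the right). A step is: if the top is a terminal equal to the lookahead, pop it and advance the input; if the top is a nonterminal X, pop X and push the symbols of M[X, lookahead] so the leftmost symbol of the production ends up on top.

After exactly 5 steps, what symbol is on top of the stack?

step 1: stack=$ <S>  input=t t t s s $  — expand <S> → <A> s <A>
step 2: stack=$ <A> s <A>  input=t t t s s $  — expand <A> → t <F> s
step 3: stack=$ <A> s s <F> t  input=t t t s s $  — match t
step 4: stack=$ <A> s s <F>  input=t t s s $  — expand <F> → t t
step 5: stack=$ <A> s s t t  input=t t s s $  — match t
Stack after step 5: $ <A> s s t (top = t).

t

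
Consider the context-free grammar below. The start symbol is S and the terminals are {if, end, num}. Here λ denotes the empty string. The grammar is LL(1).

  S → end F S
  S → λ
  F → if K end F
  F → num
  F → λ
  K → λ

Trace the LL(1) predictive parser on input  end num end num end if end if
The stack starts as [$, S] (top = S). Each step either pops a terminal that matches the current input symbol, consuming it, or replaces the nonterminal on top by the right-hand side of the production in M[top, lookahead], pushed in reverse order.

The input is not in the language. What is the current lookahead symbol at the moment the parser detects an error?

$

step 1: stack=$ S  input=end num end num end if end if $  — expand S → end F S
step 2: stack=$ S F end  input=end num end num end if end if $  — match end
step 3: stack=$ S F  input=num end num end if end if $  — expand F → num
step 4: stack=$ S num  input=num end num end if end if $  — match num
step 5: stack=$ S  input=end num end if end if $  — expand S → end F S
step 6: stack=$ S F end  input=end num end if end if $  — match end
step 7: stack=$ S F  input=num end if end if $  — expand F → num
step 8: stack=$ S num  input=num end if end if $  — match num
step 9: stack=$ S  input=end if end if $  — expand S → end F S
step 10: stack=$ S F end  input=end if end if $  — match end
step 11: stack=$ S F  input=if end if $  — expand F → if K end F
step 12: stack=$ S F end K if  input=if end if $  — match if
step 13: stack=$ S F end K  input=end if $  — expand K → λ
step 14: stack=$ S F end  input=end if $  — match end
step 15: stack=$ S F  input=if $  — expand F → if K end F
step 16: stack=$ S F end K if  input=if $  — match if
step 17: stack=$ S F end K  input=$  — error: M[K, $] is empty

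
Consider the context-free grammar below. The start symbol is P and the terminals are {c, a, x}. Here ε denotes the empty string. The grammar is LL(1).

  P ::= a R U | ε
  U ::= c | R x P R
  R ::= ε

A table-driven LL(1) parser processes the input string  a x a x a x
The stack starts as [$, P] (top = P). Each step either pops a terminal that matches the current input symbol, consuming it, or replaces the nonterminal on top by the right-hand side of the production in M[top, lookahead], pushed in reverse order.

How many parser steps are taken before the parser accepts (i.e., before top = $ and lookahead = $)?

      Stack          Input          Action
   1  $ P            a x a x a x $  expand P ::= a R U
   2  $ U R a        a x a x a x $  match a
   3  $ U R          x a x a x $    expand R ::= ε
   4  $ U            x a x a x $    expand U ::= R x P R
   5  $ R P x R      x a x a x $    expand R ::= ε
   6  $ R P x        x a x a x $    match x
   7  $ R P          a x a x $      expand P ::= a R U
   8  $ R U R a      a x a x $      match a
   9  $ R U R        x a x $        expand R ::= ε
  10  $ R U          x a x $        expand U ::= R x P R
  11  $ R R P x R    x a x $        expand R ::= ε
  12  $ R R P x      x a x $        match x
  13  $ R R P        a x $          expand P ::= a R U
  14  $ R R U R a    a x $          match a
  15  $ R R U R      x $            expand R ::= ε
  16  $ R R U        x $            expand U ::= R x P R
  17  $ R R R P x R  x $            expand R ::= ε
  18  $ R R R P x    x $            match x
  19  $ R R R P      $              expand P ::= ε
  20  $ R R R        $              expand R ::= ε
  21  $ R R          $              expand R ::= ε
  22  $ R            $              expand R ::= ε
Accept reached after 22 steps.

22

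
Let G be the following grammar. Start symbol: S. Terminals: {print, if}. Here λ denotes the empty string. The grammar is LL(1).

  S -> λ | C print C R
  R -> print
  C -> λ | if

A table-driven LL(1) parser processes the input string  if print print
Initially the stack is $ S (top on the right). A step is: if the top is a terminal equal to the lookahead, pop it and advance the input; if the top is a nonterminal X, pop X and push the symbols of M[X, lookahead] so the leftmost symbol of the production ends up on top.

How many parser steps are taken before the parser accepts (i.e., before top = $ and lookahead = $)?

7

     Stack           Input             Action
  1  $ S             if print print $  expand S -> C print C R
  2  $ R C print C   if print print $  expand C -> if
  3  $ R C print if  if print print $  match if
  4  $ R C print     print print $     match print
  5  $ R C           print $           expand C -> λ
  6  $ R             print $           expand R -> print
  7  $ print         print $           match print
Accept reached after 7 steps.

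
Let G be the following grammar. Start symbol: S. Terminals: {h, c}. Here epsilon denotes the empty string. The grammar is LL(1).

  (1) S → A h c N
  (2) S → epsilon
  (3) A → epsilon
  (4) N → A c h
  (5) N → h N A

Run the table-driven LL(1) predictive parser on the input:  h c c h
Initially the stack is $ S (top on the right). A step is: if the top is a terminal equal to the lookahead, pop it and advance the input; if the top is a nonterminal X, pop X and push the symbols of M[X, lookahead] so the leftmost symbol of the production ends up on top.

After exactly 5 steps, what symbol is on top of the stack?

A

     Stack      Input      Action
  1  $ S        h c c h $  expand S → A h c N
  2  $ N c h A  h c c h $  expand A → epsilon
  3  $ N c h    h c c h $  match h
  4  $ N c      c c h $    match c
  5  $ N        c h $      expand N → A c h
Stack after step 5: $ h c A (top = A).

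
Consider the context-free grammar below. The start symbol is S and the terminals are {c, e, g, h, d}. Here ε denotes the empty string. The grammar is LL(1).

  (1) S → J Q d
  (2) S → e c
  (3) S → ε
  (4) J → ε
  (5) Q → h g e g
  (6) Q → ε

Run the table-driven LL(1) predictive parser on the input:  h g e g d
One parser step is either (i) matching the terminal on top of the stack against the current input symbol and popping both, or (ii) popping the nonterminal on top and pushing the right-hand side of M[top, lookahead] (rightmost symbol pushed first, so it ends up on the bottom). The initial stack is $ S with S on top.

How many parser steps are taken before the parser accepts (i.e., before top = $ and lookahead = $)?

     Stack        Input        Action
  1  $ S          h g e g d $  expand S → J Q d
  2  $ d Q J      h g e g d $  expand J → ε
  3  $ d Q        h g e g d $  expand Q → h g e g
  4  $ d g e g h  h g e g d $  match h
  5  $ d g e g    g e g d $    match g
  6  $ d g e      e g d $      match e
  7  $ d g        g d $        match g
  8  $ d          d $          match d
Accept reached after 8 steps.

8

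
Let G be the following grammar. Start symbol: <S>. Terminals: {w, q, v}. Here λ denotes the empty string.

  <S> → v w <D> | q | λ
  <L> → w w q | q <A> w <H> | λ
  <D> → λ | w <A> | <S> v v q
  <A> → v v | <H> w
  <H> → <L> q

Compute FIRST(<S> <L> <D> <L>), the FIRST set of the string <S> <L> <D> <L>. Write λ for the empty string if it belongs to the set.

FIRST(<S>): from <S>→v w <D> we get {v}; from <S>→q we get {q}; from <S>→λ we get {λ}. So FIRST(<S>) = {λ, q, v}.
FIRST(<L>): from <L>→w w q we get {w}; from <L>→q <A> w <H> we get {q}; from <L>→λ we get {λ}. So FIRST(<L>) = {λ, q, w}.
FIRST(<D>): from <D>→λ we get {λ}; from <D>→w <A> we get {w}; from <D>→<S> v v q we get {q, v}. So FIRST(<D>) = {λ, q, v, w}.
FIRST(<H>): from <H>→<L> q we get {q, w}. So FIRST(<H>) = {q, w}.
FIRST(<A>): from <A>→v v we get {v}; from <A>→<H> w we get {q, w}. So FIRST(<A>) = {q, v, w}.
FIRST(<S> <L> <D> <L>): take FIRST of each symbol in turn, carrying on past any symbol whose FIRST contains λ; result {λ, q, v, w}.

{λ, q, v, w}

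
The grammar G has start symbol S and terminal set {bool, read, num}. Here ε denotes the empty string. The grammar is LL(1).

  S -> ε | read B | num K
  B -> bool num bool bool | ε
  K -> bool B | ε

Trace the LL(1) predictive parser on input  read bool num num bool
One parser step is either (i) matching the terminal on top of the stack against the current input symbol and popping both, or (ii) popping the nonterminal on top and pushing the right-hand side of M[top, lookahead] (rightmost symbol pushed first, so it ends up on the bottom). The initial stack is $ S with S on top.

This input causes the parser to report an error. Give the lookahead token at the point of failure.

num

     Stack                 Input                     Action
  1  $ S                   read bool num num bool $  expand S -> read B
  2  $ B read              read bool num num bool $  match read
  3  $ B                   bool num num bool $       expand B -> bool num bool bool
  4  $ bool bool num bool  bool num num bool $       match bool
  5  $ bool bool num       num num bool $            match num
  6  $ bool bool           num bool $                error: top is terminal bool but lookahead is num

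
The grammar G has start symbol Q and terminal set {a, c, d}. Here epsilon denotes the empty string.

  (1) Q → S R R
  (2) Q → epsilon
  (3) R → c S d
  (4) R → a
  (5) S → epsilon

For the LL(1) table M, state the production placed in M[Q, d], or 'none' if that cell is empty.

FIRST(R) = {a, c}
FIRST(S) = {epsilon}
FIRST(Q) = {epsilon, a, c}  (via S R R)
FOLLOW(Q) includes $ since Q is the start symbol.
FOLLOW(Q): Q appears on no right-hand side. Thus FOLLOW(Q) = {$}.
For Q → S R R: FIRST(S R R) = {a, c}, so it goes in M[Q, t] for t ∈ {a, c}.
For Q → epsilon: FIRST(epsilon) = {epsilon}, so it goes in M[Q, t] for t ∈ {}; since epsilon ∈ FIRST, also for every t ∈ FOLLOW(Q) = {$}.
None of these place a production in M[Q, d].

none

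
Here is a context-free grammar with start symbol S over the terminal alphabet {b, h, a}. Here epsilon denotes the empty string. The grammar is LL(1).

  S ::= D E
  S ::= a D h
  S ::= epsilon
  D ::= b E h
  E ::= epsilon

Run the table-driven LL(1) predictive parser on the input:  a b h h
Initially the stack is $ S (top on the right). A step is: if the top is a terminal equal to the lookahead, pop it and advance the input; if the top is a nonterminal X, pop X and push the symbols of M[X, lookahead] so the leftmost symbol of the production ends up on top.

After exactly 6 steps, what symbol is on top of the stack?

h

     Stack      Input      Action
  1  $ S        a b h h $  expand S ::= a D h
  2  $ h D a    a b h h $  match a
  3  $ h D      b h h $    expand D ::= b E h
  4  $ h h E b  b h h $    match b
  5  $ h h E    h h $      expand E ::= epsilon
  6  $ h h      h h $      match h
Stack after step 6: $ h (top = h).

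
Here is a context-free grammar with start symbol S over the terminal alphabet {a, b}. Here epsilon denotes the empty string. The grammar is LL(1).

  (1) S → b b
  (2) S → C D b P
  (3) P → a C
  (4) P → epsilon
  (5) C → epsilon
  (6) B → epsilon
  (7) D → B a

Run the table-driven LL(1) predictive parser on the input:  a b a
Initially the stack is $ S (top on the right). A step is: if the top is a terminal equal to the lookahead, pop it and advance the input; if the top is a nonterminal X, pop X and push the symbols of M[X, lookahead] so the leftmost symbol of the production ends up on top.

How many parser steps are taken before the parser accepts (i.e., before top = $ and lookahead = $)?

     Stack      Input    Action
  1  $ S        a b a $  expand S → C D b P
  2  $ P b D C  a b a $  expand C → epsilon
  3  $ P b D    a b a $  expand D → B a
  4  $ P b a B  a b a $  expand B → epsilon
  5  $ P b a    a b a $  match a
  6  $ P b      b a $    match b
  7  $ P        a $      expand P → a C
  8  $ C a      a $      match a
  9  $ C        $        expand C → epsilon
Accept reached after 9 steps.

9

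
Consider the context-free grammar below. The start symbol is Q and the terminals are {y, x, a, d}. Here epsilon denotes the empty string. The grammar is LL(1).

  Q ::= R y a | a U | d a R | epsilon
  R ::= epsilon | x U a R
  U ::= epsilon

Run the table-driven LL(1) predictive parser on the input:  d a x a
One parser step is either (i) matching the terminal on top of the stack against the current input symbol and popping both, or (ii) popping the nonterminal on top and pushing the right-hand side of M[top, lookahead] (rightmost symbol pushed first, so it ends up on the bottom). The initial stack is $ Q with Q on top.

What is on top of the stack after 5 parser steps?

step 1: stack=$ Q  input=d a x a $  — expand Q ::= d a R
step 2: stack=$ R a d  input=d a x a $  — match d
step 3: stack=$ R a  input=a x a $  — match a
step 4: stack=$ R  input=x a $  — expand R ::= x U a R
step 5: stack=$ R a U x  input=x a $  — match x
Stack after step 5: $ R a U (top = U).

U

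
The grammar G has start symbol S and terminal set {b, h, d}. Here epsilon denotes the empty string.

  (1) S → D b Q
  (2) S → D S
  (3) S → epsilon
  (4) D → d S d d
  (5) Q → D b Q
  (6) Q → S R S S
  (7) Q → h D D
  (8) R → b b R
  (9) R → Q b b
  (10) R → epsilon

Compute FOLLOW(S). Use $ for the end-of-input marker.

{$, b, d, h}

FIRST(D) = {d}
FIRST(S) = {epsilon, d}  (via D b Q, D S)
FIRST(Q) = {epsilon, b, d, h}  (via D b Q, S R S S)
FIRST(R) = {epsilon, b, d, h}  (via Q b b)
FOLLOW(S) includes $ since S is the start symbol.
FOLLOW(S): in S→D S, the suffix after S is empty (adds nothing new); in D→d S d d, S is followed by d d with FIRST {d}; in Q→S R S S (occurrence 1), S is followed by R S S with FIRST {epsilon, b, d, h}; in Q→S R S S (occurrence 1), the suffix after S is nullable, so FOLLOW(S) ⊇ FOLLOW(Q) = {$, b, d, h}; in Q→S R S S (occurrence 2), S is followed by S with FIRST {epsilon, d}; in Q→S R S S (occurrence 2), the suffix after S is nullable, so FOLLOW(S) ⊇ FOLLOW(Q) = {$, b, d, h}; in Q→S R S S (occurrence 3), the suffix after S is empty, so FOLLOW(S) ⊇ FOLLOW(Q) = {$, b, d, h}. Thus FOLLOW(S) = {$, b, d, h}.
FOLLOW(Q): in S→D b Q, the suffix after Q is empty, so FOLLOW(Q) ⊇ FOLLOW(S) = {$, b, d, h}; in Q→D b Q, the suffix after Q is empty (adds nothing new); in R→Q b b, Q is followed by b b with FIRST {b}. Thus FOLLOW(Q) = {$, b, d, h}.
FOLLOW(D): in S→D b Q, D is followed by b Q with FIRST {b}; in S→D S, D is followed by S with FIRST {epsilon, d}; in S→D S, the suffix after D is nullable, so FOLLOW(D) ⊇ FOLLOW(S) = {$, b, d, h}; in Q→D b Q, D is followed by b Q with FIRST {b}; in Q→h D D (occurrence 1), D is followed by D with FIRST {d}; in Q→h D D (occurrence 2), the suffix after D is empty, so FOLLOW(D) ⊇ FOLLOW(Q) = {$, b, d, h}. Thus FOLLOW(D) = {$, b, d, h}.
FOLLOW(R): in Q→S R S S, R is followed by S S with FIRST {epsilon, d}; in Q→S R S S, the suffix after R is nullable, so FOLLOW(R) ⊇ FOLLOW(Q) = {$, b, d, h}; in R→b b R, the suffix after R is empty (adds nothing new). Thus FOLLOW(R) = {$, b, d, h}.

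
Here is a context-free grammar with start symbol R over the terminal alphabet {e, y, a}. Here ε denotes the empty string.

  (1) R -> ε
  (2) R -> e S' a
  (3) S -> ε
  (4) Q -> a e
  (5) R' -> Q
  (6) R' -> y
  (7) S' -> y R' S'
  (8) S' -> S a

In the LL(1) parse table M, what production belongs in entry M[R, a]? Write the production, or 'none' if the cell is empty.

none

FIRST(R): from R->ε we get {ε}; from R->e S' a we get {e}. So FIRST(R) = {ε, e}.
FIRST(S): from S->ε we get {ε}. So FIRST(S) = {ε}.
FIRST(Q): from Q->a e we get {a}. So FIRST(Q) = {a}.
FIRST(R'): from R'->Q we get {a}; from R'->y we get {y}. So FIRST(R') = {a, y}.
FIRST(S'): from S'->y R' S' we get {y}; from S'->S a we get {a}. So FIRST(S') = {a, y}.
FOLLOW(R) includes $ since R is the start symbol.
FOLLOW(R): R appears on no right-hand side. Thus FOLLOW(R) = {$}.
For R -> ε: FIRST(ε) = {ε}, so it goes in M[R, t] for t ∈ {}; since ε ∈ FIRST, also for every t ∈ FOLLOW(R) = {$}.
For R -> e S' a: FIRST(e S' a) = {e}, so it goes in M[R, t] for t ∈ {e}.
None of these place a production in M[R, a].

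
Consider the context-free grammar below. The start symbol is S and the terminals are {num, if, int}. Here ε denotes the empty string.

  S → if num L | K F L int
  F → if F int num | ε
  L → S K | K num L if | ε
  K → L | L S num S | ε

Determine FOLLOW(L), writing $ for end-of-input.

FIRST(F) = {ε, if}
FIRST(S) = {if, int, num}  (via K F L int)
FIRST(L) = {ε, if, int, num}  (via S K, K num L if)
FIRST(K) = {ε, if, int, num}  (via L, L S num S)
FOLLOW(S) includes $ since S is the start symbol.
FOLLOW(F): in S→K F L int, F is followed by L int with FIRST {if, int, num}; in F→if F int num, F is followed by int num with FIRST {int}. Thus FOLLOW(F) = {if, int, num}.
FOLLOW(S): in L→S K, S is followed by K with FIRST {ε, if, int, num}; in L→S K, the suffix after S is nullable, so FOLLOW(S) ⊇ FOLLOW(L) = {$, if, int, num}; in K→L S num S (occurrence 1), S is followed by num S with FIRST {num}; in K→L S num S (occurrence 2), the suffix after S is empty, so FOLLOW(S) ⊇ FOLLOW(K) = {$, if, int, num}. Thus FOLLOW(S) = {$, if, int, num}.
FOLLOW(L): in S→if num L, the suffix after L is empty, so FOLLOW(L) ⊇ FOLLOW(S) = {$, if, int, num}; in S→K F L int, L is followed by int with FIRST {int}; in L→K num L if, L is followed by if with FIRST {if}; in K→L, the suffix after L is empty, so FOLLOW(L) ⊇ FOLLOW(K) = {$, if, int, num}; in K→L S num S, L is followed by S num S with FIRST {if, int, num}. Thus FOLLOW(L) = {$, if, int, num}.
FOLLOW(K): in S→K F L int, K is followed by F L int with FIRST {if, int, num}; in L→S K, the suffix after K is empty, so FOLLOW(K) ⊇ FOLLOW(L) = {$, if, int, num}; in L→K num L if, K is followed by num L if with FIRST {num}. Thus FOLLOW(K) = {$, if, int, num}.

{$, if, int, num}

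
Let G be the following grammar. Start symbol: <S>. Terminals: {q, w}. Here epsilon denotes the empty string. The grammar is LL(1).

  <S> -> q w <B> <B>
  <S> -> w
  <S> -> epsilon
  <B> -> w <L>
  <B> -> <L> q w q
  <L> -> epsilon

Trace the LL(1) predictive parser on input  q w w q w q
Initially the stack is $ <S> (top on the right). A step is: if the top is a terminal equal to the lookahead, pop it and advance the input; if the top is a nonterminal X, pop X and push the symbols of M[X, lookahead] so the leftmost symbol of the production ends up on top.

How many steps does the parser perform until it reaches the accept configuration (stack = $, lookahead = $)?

11

      Stack          Input          Action
   1  $ <S>          q w w q w q $  expand <S> -> q w <B> <B>
   2  $ <B> <B> w q  q w w q w q $  match q
   3  $ <B> <B> w    w w q w q $    match w
   4  $ <B> <B>      w q w q $      expand <B> -> w <L>
   5  $ <B> <L> w    w q w q $      match w
   6  $ <B> <L>      q w q $        expand <L> -> epsilon
   7  $ <B>          q w q $        expand <B> -> <L> q w q
   8  $ q w q <L>    q w q $        expand <L> -> epsilon
   9  $ q w q        q w q $        match q
  10  $ q w          w q $          match w
  11  $ q            q $            match q
Accept reached after 11 steps.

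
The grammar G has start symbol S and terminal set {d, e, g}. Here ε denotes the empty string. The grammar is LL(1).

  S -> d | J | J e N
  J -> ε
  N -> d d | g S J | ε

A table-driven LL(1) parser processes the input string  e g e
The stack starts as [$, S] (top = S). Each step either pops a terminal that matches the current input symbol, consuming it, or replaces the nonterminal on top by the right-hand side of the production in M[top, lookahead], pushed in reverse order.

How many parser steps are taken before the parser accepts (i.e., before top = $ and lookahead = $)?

10

      Stack      Input    Action
   1  $ S        e g e $  expand S -> J e N
   2  $ N e J    e g e $  expand J -> ε
   3  $ N e      e g e $  match e
   4  $ N        g e $    expand N -> g S J
   5  $ J S g    g e $    match g
   6  $ J S      e $      expand S -> J e N
   7  $ J N e J  e $      expand J -> ε
   8  $ J N e    e $      match e
   9  $ J N      $        expand N -> ε
  10  $ J        $        expand J -> ε
Accept reached after 10 steps.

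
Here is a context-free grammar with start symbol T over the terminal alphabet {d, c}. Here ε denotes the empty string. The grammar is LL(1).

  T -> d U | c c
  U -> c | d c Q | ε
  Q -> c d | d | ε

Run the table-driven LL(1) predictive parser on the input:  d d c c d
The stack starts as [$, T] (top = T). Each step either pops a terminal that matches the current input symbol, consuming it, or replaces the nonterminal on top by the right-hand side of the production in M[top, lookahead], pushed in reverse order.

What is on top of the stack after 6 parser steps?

step 1: stack=$ T  input=d d c c d $  — expand T -> d U
step 2: stack=$ U d  input=d d c c d $  — match d
step 3: stack=$ U  input=d c c d $  — expand U -> d c Q
step 4: stack=$ Q c d  input=d c c d $  — match d
step 5: stack=$ Q c  input=c c d $  — match c
step 6: stack=$ Q  input=c d $  — expand Q -> c d
Stack after step 6: $ d c (top = c).

c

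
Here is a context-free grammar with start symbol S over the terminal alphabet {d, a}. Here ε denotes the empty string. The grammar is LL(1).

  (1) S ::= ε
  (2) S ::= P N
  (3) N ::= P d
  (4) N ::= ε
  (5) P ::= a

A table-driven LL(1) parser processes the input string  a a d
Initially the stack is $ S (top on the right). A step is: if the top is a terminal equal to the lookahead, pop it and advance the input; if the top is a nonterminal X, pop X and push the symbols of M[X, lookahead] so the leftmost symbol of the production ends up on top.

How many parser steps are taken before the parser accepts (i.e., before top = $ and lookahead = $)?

7

step 1: stack=$ S  input=a a d $  — expand S ::= P N
step 2: stack=$ N P  input=a a d $  — expand P ::= a
step 3: stack=$ N a  input=a a d $  — match a
step 4: stack=$ N  input=a d $  — expand N ::= P d
step 5: stack=$ d P  input=a d $  — expand P ::= a
step 6: stack=$ d a  input=a d $  — match a
step 7: stack=$ d  input=d $  — match d
Accept reached after 7 steps.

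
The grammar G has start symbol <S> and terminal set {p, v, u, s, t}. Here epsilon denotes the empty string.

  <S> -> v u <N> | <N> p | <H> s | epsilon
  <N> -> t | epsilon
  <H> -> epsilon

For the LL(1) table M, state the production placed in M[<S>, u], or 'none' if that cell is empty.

none

FIRST(<N>) = {epsilon, t}
FIRST(<H>) = {epsilon}
FIRST(<S>) = {epsilon, p, s, t, v}  (via <N> p, <H> s)
FOLLOW(<S>) includes $ since <S> is the start symbol.
FOLLOW(<S>): <S> appears on no right-hand side. Thus FOLLOW(<S>) = {$}.
For <S> -> v u <N>: FIRST(v u <N>) = {v}, so it goes in M[<S>, t] for t ∈ {v}.
For <S> -> <N> p: FIRST(<N> p) = {p, t}, so it goes in M[<S>, t] for t ∈ {p, t}.
For <S> -> <H> s: FIRST(<H> s) = {s}, so it goes in M[<S>, t] for t ∈ {s}.
For <S> -> epsilon: FIRST(epsilon) = {epsilon}, so it goes in M[<S>, t] for t ∈ {}; since epsilon ∈ FIRST, also for every t ∈ FOLLOW(<S>) = {$}.
None of these place a production in M[<S>, u].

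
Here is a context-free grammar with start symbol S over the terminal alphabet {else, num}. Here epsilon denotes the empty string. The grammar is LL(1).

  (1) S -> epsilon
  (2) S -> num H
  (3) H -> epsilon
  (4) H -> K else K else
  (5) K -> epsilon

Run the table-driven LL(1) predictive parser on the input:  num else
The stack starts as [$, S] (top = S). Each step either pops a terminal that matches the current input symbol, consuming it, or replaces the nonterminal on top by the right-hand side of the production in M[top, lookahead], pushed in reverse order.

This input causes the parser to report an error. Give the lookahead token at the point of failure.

$

     Stack            Input       Action
  1  $ S              num else $  expand S -> num H
  2  $ H num          num else $  match num
  3  $ H              else $      expand H -> K else K else
  4  $ else K else K  else $      expand K -> epsilon
  5  $ else K else    else $      match else
  6  $ else K         $           error: M[K, $] is empty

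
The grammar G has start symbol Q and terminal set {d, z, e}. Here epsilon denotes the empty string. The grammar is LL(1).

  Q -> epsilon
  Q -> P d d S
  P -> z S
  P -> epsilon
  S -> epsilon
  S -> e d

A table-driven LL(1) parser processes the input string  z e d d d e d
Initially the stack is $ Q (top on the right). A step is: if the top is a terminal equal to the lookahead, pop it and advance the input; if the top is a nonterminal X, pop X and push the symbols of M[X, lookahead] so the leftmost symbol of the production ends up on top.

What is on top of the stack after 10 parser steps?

d

      Stack        Input            Action
   1  $ Q          z e d d d e d $  expand Q -> P d d S
   2  $ S d d P    z e d d d e d $  expand P -> z S
   3  $ S d d S z  z e d d d e d $  match z
   4  $ S d d S    e d d d e d $    expand S -> e d
   5  $ S d d d e  e d d d e d $    match e
   6  $ S d d d    d d d e d $      match d
   7  $ S d d      d d e d $        match d
   8  $ S d        d e d $          match d
   9  $ S          e d $            expand S -> e d
  10  $ d e        e d $            match e
Stack after step 10: $ d (top = d).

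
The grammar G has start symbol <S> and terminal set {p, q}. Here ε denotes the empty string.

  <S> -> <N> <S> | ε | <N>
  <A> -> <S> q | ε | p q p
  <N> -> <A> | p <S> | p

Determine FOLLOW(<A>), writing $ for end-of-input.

FIRST(<S>): from <S>-><N> <S> we get {ε, p, q}; from <S>->ε we get {ε}; from <S>-><N> we get {ε, p, q}. So FIRST(<S>) = {ε, p, q}.
FIRST(<A>): from <A>-><S> q we get {p, q}; from <A>->ε we get {ε}; from <A>->p q p we get {p}. So FIRST(<A>) = {ε, p, q}.
FIRST(<N>): from <N>-><A> we get {ε, p, q}; from <N>->p <S> we get {p}; from <N>->p we get {p}. So FIRST(<N>) = {ε, p, q}.
FOLLOW(<S>) includes $ since <S> is the start symbol.
FOLLOW(<S>): in <S>-><N> <S>, the suffix after <S> is empty (adds nothing new); in <A>-><S> q, <S> is followed by q with FIRST {q}; in <N>->p <S>, the suffix after <S> is empty, so FOLLOW(<S>) ⊇ FOLLOW(<N>) = {$, p, q}. Thus FOLLOW(<S>) = {$, p, q}.
FOLLOW(<N>): in <S>-><N> <S>, <N> is followed by <S> with FIRST {ε, p, q}; in <S>-><N> <S>, the suffix after <N> is nullable, so FOLLOW(<N>) ⊇ FOLLOW(<S>) = {$, p, q}; in <S>-><N>, the suffix after <N> is empty, so FOLLOW(<N>) ⊇ FOLLOW(<S>) = {$, p, q}. Thus FOLLOW(<N>) = {$, p, q}.
FOLLOW(<A>): in <N>-><A>, the suffix after <A> is empty, so FOLLOW(<A>) ⊇ FOLLOW(<N>) = {$, p, q}. Thus FOLLOW(<A>) = {$, p, q}.

{$, p, q}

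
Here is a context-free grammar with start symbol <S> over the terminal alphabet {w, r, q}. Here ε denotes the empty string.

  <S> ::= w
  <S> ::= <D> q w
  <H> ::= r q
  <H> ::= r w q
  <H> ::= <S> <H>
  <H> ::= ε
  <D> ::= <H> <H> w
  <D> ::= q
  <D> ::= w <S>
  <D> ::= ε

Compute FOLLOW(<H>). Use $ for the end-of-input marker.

{q, r, w}

FIRST(<S>) = {q, r, w}  (via <D> q w)
FIRST(<H>) = {ε, q, r, w}  (via <S> <H>)
FIRST(<D>) = {ε, q, r, w}  (via <H> <H> w)
FOLLOW(<S>) includes $ since <S> is the start symbol.
FOLLOW(<H>): in <H>::=<S> <H>, the suffix after <H> is empty (adds nothing new); in <D>::=<H> <H> w (occurrence 1), <H> is followed by <H> w with FIRST {q, r, w}; in <D>::=<H> <H> w (occurrence 2), <H> is followed by w with FIRST {w}. Thus FOLLOW(<H>) = {q, r, w}.
FOLLOW(<D>): in <S>::=<D> q w, <D> is followed by q w with FIRST {q}. Thus FOLLOW(<D>) = {q}.
FOLLOW(<S>): in <H>::=<S> <H>, <S> is followed by <H> with FIRST {ε, q, r, w}; in <H>::=<S> <H>, the suffix after <S> is nullable, so FOLLOW(<S>) ⊇ FOLLOW(<H>) = {q, r, w}; in <D>::=w <S>, the suffix after <S> is empty, so FOLLOW(<S>) ⊇ FOLLOW(<D>) = {q}. Thus FOLLOW(<S>) = {$, q, r, w}.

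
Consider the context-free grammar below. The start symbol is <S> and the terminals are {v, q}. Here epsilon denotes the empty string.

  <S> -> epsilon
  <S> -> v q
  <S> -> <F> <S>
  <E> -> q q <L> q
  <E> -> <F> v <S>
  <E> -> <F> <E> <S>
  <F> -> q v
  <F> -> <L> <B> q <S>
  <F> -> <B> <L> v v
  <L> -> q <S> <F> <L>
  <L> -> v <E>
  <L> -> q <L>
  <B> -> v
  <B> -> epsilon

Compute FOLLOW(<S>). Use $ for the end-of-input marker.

{$, q, v}

FIRST(<L>): from <L>->q <S> <F> <L> we get {q}; from <L>->v <E> we get {v}; from <L>->q <L> we get {q}. So FIRST(<L>) = {q, v}.
FIRST(<B>): from <B>->v we get {v}; from <B>->epsilon we get {epsilon}. So FIRST(<B>) = {epsilon, v}.
FIRST(<F>): from <F>->q v we get {q}; from <F>-><L> <B> q <S> we get {q, v}; from <F>-><B> <L> v v we get {q, v}. So FIRST(<F>) = {q, v}.
FIRST(<S>): from <S>->epsilon we get {epsilon}; from <S>->v q we get {v}; from <S>-><F> <S> we get {q, v}. So FIRST(<S>) = {epsilon, q, v}.
FIRST(<E>): from <E>->q q <L> q we get {q}; from <E>-><F> v <S> we get {q, v}; from <E>-><F> <E> <S> we get {q, v}. So FIRST(<E>) = {q, v}.
FOLLOW(<S>) includes $ since <S> is the start symbol.
FOLLOW(<L>): in <E>->q q <L> q, <L> is followed by q with FIRST {q}; in <F>-><L> <B> q <S>, <L> is followed by <B> q <S> with FIRST {q, v}; in <F>-><B> <L> v v, <L> is followed by v v with FIRST {v}; in <L>->q <S> <F> <L>, the suffix after <L> is empty (adds nothing new); in <L>->q <L>, the suffix after <L> is empty (adds nothing new). Thus FOLLOW(<L>) = {q, v}.
FOLLOW(<E>): in <E>-><F> <E> <S>, <E> is followed by <S> with FIRST {epsilon, q, v}; in <E>-><F> <E> <S>, the suffix after <E> is nullable (adds nothing new); in <L>->v <E>, the suffix after <E> is empty, so FOLLOW(<E>) ⊇ FOLLOW(<L>) = {q, v}. Thus FOLLOW(<E>) = {q, v}.
FOLLOW(<B>): in <F>-><L> <B> q <S>, <B> is followed by q <S> with FIRST {q}; in <F>-><B> <L> v v, <B> is followed by <L> v v with FIRST {q, v}. Thus FOLLOW(<B>) = {q, v}.
FOLLOW(<S>): in <S>-><F> <S>, the suffix after <S> is empty (adds nothing new); in <E>-><F> v <S>, the suffix after <S> is empty, so FOLLOW(<S>) ⊇ FOLLOW(<E>) = {q, v}; in <E>-><F> <E> <S>, the suffix after <S> is empty, so FOLLOW(<S>) ⊇ FOLLOW(<E>) = {q, v}; in <F>-><L> <B> q <S>, the suffix after <S> is empty, so FOLLOW(<S>) ⊇ FOLLOW(<F>) = {$, q, v}; in <L>->q <S> <F> <L>, <S> is followed by <F> <L> with FIRST {q, v}. Thus FOLLOW(<S>) = {$, q, v}.
FOLLOW(<F>): in <S>-><F> <S>, <F> is followed by <S> with FIRST {epsilon, q, v}; in <S>-><F> <S>, the suffix after <F> is nullable, so FOLLOW(<F>) ⊇ FOLLOW(<S>) = {$, q, v}; in <E>-><F> v <S>, <F> is followed by v <S> with FIRST {v}; in <E>-><F> <E> <S>, <F> is followed by <E> <S> with FIRST {q, v}; in <L>->q <S> <F> <L>, <F> is followed by <L> with FIRST {q, v}. Thus FOLLOW(<F>) = {$, q, v}.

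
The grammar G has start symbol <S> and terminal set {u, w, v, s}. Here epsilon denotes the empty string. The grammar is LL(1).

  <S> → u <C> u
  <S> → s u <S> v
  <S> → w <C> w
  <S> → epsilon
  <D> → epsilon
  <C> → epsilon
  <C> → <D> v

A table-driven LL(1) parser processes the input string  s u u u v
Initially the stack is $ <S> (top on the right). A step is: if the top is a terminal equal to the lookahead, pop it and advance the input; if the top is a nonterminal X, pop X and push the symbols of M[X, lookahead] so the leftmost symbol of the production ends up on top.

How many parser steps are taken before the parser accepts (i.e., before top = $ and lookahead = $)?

8

step 1: stack=$ <S>  input=s u u u v $  — expand <S> → s u <S> v
step 2: stack=$ v <S> u s  input=s u u u v $  — match s
step 3: stack=$ v <S> u  input=u u u v $  — match u
step 4: stack=$ v <S>  input=u u v $  — expand <S> → u <C> u
step 5: stack=$ v u <C> u  input=u u v $  — match u
step 6: stack=$ v u <C>  input=u v $  — expand <C> → epsilon
step 7: stack=$ v u  input=u v $  — match u
step 8: stack=$ v  input=v $  — match v
Accept reached after 8 steps.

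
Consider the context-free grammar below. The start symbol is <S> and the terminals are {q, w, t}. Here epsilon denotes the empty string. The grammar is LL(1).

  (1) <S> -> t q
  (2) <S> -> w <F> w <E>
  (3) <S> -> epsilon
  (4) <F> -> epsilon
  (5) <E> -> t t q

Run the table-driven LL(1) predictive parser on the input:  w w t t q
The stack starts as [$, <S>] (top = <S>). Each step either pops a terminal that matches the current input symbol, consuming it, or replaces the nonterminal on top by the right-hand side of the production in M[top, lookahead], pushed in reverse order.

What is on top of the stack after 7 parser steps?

q

     Stack          Input        Action
  1  $ <S>          w w t t q $  expand <S> -> w <F> w <E>
  2  $ <E> w <F> w  w w t t q $  match w
  3  $ <E> w <F>    w t t q $    expand <F> -> epsilon
  4  $ <E> w        w t t q $    match w
  5  $ <E>          t t q $      expand <E> -> t t q
  6  $ q t t        t t q $      match t
  7  $ q t          t q $        match t
Stack after step 7: $ q (top = q).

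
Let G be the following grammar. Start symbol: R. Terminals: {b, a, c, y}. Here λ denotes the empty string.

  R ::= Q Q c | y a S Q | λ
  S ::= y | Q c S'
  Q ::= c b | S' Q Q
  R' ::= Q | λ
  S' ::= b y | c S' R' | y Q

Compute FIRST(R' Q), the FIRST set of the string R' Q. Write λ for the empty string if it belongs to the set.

FIRST(S'): from S'::=b y we get {b}; from S'::=c S' R' we get {c}; from S'::=y Q we get {y}. So FIRST(S') = {b, c, y}.
FIRST(Q): from Q::=c b we get {c}; from Q::=S' Q Q we get {b, c, y}. So FIRST(Q) = {b, c, y}.
FIRST(R): from R::=Q Q c we get {b, c, y}; from R::=y a S Q we get {y}; from R::=λ we get {λ}. So FIRST(R) = {λ, b, c, y}.
FIRST(S): from S::=y we get {y}; from S::=Q c S' we get {b, c, y}. So FIRST(S) = {b, c, y}.
FIRST(R'): from R'::=Q we get {b, c, y}; from R'::=λ we get {λ}. So FIRST(R') = {λ, b, c, y}.
FIRST(R' Q): take FIRST of each symbol in turn, carrying on past any symbol whose FIRST contains λ; result {b, c, y}.

{b, c, y}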